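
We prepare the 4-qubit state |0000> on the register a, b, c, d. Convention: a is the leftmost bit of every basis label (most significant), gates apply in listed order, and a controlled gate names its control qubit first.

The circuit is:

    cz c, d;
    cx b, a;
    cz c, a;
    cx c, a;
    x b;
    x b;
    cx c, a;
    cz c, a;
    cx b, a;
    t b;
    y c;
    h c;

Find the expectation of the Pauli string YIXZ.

The observable YIXZ averages to 0. Key observation: gates 2-9 undo each other exactly, leaving only the rest of the circuit to track.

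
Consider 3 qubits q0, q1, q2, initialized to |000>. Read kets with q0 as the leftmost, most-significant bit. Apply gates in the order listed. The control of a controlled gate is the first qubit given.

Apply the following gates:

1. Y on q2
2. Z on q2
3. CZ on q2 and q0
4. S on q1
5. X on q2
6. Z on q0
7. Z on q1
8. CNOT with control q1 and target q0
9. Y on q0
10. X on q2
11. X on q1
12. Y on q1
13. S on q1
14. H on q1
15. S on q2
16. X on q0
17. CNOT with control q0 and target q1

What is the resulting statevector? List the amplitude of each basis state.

The resulting statevector has amplitude sqrt(2)/2 on |001>, sqrt(2)/2 on |011>, and 0 on every other basis state.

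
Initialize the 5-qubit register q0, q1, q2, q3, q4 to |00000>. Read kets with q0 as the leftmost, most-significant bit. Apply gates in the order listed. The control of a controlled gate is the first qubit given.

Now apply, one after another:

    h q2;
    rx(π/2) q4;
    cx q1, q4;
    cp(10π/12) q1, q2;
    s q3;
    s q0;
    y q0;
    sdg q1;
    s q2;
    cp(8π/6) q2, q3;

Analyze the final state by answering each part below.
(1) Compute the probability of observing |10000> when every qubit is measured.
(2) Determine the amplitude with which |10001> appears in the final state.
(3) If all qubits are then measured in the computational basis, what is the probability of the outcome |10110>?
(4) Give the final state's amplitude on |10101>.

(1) The probability of measuring |10000> is 1/4.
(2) The amplitude on |10001> is 1/2.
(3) Outcome |10110> occurs with probability 0.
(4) The final state's coefficient on |10101> equals I/2.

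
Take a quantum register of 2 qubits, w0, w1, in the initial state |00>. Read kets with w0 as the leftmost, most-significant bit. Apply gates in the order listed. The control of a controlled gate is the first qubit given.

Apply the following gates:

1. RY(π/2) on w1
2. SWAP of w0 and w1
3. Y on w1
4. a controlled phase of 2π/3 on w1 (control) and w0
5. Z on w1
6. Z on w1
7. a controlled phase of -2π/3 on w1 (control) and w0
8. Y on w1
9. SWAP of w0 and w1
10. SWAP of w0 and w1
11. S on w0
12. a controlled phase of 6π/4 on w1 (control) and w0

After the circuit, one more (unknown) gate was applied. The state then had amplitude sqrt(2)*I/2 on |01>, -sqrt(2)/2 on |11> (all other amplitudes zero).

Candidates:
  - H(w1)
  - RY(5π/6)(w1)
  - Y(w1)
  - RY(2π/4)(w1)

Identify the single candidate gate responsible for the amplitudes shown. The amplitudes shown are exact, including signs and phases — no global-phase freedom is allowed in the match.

The unique candidate consistent with the amplitudes is Y(w1).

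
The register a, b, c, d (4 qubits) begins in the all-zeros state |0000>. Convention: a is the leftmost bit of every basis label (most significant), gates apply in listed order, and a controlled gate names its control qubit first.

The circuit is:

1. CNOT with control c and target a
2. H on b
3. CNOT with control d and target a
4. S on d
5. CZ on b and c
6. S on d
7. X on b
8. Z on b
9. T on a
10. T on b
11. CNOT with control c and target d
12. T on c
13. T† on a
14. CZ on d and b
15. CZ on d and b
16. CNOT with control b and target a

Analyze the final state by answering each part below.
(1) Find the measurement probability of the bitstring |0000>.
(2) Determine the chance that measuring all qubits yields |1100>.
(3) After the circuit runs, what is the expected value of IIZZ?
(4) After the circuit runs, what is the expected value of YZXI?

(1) The probability of measuring |0000> is 1/2. Key observation: steps 14-15 multiply out to the identity, so the circuit reduces to the remaining gates.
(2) A full measurement returns |1100> with probability 1/2.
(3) The expectation value of IIZZ is 1.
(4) In the final state, YZXI has expectation 0.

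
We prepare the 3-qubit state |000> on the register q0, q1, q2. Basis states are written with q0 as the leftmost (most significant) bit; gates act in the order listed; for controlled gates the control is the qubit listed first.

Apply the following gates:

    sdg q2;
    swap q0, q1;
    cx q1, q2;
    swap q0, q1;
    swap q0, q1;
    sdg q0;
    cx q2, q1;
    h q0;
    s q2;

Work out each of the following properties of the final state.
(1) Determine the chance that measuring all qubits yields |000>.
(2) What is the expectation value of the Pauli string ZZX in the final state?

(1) A full measurement returns |000> with probability 1/2. Key observation: the block from step 4 through step 5 cancels to the identity and can be dropped.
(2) The expectation value of ZZX is 0.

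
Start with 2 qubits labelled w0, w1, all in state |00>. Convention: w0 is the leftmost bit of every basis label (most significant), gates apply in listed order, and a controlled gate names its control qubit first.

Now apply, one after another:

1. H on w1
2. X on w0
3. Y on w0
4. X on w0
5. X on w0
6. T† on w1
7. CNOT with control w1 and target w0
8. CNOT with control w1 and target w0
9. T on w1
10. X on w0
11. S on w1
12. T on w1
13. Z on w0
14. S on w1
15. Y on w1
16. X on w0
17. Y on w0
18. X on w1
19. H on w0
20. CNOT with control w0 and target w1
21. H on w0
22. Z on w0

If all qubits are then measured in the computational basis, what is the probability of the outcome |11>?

Outcome |11> occurs with probability sqrt(2)/8 + 1/4. Key observation: gates 5-10 undo each other exactly, leaving only the rest of the circuit to track.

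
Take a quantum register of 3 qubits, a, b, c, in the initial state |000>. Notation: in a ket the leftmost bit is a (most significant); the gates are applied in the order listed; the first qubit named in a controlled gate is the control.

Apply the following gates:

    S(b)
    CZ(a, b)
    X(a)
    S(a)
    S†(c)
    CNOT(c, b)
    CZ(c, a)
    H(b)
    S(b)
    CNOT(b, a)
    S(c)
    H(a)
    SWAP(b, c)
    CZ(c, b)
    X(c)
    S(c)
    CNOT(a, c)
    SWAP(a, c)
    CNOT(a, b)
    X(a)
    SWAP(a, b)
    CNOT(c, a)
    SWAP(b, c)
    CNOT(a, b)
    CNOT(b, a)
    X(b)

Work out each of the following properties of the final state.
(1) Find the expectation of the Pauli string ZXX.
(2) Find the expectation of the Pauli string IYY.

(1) The observable ZXX averages to 1.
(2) The observable IYY averages to 0.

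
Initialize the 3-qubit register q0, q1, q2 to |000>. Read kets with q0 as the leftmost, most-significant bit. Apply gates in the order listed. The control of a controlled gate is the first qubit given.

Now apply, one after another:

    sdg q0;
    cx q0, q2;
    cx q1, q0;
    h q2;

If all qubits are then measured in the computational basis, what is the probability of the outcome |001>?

Outcome |001> occurs with probability 1/2.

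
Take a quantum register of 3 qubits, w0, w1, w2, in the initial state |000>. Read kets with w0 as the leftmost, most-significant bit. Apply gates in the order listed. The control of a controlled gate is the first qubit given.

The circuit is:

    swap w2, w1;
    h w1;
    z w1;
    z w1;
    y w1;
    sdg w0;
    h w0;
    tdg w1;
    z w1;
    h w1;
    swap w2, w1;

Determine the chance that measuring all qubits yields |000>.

The probability of measuring |000> is sqrt(2)/8 + 1/4.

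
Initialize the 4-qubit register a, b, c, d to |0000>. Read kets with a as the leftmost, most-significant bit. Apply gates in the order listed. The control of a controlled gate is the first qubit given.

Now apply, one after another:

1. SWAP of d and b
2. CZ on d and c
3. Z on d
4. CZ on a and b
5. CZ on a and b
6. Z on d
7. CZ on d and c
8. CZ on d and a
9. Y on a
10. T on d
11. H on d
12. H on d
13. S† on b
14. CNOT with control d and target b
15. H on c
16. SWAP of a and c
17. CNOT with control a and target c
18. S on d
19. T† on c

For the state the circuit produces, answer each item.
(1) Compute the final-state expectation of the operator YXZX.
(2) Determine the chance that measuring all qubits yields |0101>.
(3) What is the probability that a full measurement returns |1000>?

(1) In the final state, YXZX has expectation 0.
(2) The probability of measuring |0101> is 0.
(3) Outcome |1000> occurs with probability 1/2.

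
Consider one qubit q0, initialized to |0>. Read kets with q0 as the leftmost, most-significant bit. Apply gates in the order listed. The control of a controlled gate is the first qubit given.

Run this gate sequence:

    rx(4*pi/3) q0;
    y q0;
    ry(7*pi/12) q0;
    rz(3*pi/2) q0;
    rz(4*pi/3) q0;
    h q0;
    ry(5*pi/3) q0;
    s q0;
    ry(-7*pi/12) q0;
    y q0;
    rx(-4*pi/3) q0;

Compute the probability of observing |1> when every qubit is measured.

A full measurement returns |1> with probability -19*sqrt(3)/128 + sqrt(6)/64 + 33/64.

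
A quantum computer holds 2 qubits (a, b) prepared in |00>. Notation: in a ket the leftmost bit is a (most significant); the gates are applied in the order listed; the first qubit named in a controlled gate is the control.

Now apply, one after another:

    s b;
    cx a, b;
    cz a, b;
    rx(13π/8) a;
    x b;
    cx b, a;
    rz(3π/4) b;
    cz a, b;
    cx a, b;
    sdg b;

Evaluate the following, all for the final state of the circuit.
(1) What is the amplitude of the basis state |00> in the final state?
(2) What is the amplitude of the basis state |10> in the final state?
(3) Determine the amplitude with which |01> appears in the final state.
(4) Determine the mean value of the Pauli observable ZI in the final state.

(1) The amplitude on |00> is 0.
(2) The amplitude on |10> is exp(3*I*pi/8)*cos(3*pi/16).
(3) The amplitude on |01> is -exp(3*I*pi/8)*sin(3*pi/16).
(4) The expectation value of ZI is -sqrt(2 - sqrt(2))/2.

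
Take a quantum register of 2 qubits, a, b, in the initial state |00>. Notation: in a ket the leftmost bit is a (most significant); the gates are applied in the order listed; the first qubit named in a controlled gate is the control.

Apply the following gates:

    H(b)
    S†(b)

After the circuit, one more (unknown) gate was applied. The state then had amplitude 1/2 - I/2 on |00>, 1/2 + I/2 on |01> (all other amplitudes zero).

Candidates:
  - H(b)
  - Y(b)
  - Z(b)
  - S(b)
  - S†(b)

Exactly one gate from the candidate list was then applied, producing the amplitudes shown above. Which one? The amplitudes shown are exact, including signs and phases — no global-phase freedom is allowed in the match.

The unique candidate consistent with the amplitudes is H(b).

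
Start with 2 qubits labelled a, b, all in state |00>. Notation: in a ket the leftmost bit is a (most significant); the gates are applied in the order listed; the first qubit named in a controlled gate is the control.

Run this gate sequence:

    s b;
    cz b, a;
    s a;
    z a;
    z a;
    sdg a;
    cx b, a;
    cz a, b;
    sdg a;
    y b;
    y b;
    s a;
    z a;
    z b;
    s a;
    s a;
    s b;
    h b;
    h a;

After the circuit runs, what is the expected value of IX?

The observable IX averages to 1.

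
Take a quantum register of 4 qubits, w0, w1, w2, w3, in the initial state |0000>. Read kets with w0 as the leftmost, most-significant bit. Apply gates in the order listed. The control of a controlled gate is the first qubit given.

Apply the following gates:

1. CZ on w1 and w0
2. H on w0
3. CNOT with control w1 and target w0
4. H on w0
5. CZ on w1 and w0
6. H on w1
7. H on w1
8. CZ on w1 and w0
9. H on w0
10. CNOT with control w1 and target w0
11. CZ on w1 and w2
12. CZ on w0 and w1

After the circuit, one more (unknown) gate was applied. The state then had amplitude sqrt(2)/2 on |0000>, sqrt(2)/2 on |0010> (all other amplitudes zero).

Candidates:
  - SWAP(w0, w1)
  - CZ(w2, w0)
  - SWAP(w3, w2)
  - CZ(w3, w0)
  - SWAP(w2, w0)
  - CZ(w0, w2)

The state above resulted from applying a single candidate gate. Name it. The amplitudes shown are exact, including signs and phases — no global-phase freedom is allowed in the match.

The unique candidate consistent with the amplitudes is SWAP(w2, w0).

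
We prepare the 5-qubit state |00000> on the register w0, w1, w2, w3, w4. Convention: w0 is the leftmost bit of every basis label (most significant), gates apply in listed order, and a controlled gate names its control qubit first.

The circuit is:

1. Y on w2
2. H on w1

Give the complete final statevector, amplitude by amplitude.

The final amplitudes are sqrt(2)*I/2 on |00100>, sqrt(2)*I/2 on |01100>, and 0 on every other basis state.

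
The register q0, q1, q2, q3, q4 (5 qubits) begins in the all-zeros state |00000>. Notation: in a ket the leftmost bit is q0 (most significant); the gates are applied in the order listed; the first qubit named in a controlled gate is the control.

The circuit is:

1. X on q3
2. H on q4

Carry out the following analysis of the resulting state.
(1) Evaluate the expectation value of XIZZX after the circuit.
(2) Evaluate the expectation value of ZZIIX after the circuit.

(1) The observable XIZZX averages to 0.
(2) In the final state, ZZIIX has expectation 1.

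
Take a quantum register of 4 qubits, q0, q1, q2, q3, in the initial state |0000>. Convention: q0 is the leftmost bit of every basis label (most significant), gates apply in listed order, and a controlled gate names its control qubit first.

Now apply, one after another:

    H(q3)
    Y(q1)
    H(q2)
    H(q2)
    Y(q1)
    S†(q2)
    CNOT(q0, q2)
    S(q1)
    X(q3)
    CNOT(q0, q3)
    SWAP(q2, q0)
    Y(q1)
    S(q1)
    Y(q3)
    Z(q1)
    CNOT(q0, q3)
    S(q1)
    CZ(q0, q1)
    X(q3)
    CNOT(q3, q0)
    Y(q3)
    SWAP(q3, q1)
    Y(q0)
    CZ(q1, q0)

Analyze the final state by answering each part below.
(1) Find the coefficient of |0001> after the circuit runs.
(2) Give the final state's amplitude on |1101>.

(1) |0001> carries amplitude -sqrt(2)/2 in the final state. Key observation: gates 2-5 undo each other exactly, leaving only the rest of the circuit to track.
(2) The amplitude on |1101> is -sqrt(2)/2.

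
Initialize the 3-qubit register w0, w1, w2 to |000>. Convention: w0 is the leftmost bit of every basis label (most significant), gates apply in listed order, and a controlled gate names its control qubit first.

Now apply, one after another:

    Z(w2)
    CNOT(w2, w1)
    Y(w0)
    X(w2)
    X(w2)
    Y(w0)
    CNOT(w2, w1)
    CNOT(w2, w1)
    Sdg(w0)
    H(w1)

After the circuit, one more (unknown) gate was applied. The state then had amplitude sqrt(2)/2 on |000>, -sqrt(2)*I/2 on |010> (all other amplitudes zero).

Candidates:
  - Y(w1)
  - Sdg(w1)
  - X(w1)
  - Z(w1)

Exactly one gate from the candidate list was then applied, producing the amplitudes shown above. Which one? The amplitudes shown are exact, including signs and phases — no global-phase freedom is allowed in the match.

The applied gate was Sdg(w1). Key observation: gates 2-7 undo each other exactly, leaving only the rest of the circuit to track.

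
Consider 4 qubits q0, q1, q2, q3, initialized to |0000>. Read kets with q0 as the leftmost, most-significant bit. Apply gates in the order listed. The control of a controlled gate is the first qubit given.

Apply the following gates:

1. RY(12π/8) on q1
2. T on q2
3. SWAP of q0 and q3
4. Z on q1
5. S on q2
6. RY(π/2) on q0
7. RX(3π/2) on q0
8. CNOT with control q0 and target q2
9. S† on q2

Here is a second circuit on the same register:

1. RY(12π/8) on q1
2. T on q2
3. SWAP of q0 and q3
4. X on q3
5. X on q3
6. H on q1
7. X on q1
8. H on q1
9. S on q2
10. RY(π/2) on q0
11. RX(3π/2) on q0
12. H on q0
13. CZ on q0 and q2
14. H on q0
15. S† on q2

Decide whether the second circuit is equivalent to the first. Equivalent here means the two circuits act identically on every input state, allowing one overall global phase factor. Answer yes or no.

No: there is an input state on which the two circuits produce genuinely different outputs (not merely differing by a phase).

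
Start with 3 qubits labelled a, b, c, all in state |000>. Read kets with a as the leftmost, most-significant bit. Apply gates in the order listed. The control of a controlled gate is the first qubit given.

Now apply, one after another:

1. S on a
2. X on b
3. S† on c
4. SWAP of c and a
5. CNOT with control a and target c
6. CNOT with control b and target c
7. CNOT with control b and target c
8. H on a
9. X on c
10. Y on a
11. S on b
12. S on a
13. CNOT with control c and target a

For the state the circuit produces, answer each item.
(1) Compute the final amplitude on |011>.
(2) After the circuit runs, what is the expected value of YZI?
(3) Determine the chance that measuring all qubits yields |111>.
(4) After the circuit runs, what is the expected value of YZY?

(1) |011> carries amplitude -sqrt(2)*I/2 in the final state. Key observation: gates 6-7 undo each other exactly, leaving only the rest of the circuit to track.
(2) The expectation value of YZI is -1.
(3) A full measurement returns |111> with probability 1/2.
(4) In the final state, YZY has expectation 0.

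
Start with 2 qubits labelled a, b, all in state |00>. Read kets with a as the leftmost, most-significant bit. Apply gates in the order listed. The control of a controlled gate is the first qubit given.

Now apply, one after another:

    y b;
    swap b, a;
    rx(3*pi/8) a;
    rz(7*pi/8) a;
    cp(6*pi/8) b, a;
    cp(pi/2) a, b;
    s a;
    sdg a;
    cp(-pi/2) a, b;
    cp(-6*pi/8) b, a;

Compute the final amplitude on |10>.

|10> carries amplitude exp(15*I*pi/16)*cos(3*pi/16) in the final state.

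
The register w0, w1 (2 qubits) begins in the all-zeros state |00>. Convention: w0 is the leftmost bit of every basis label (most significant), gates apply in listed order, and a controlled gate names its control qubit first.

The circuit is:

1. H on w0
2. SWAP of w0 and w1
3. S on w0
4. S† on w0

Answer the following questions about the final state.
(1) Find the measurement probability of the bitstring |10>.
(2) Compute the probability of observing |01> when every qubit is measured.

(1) Outcome |10> occurs with probability 0. Key observation: gates 3-4 undo each other exactly, leaving only the rest of the circuit to track.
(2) The probability of measuring |01> is 1/2.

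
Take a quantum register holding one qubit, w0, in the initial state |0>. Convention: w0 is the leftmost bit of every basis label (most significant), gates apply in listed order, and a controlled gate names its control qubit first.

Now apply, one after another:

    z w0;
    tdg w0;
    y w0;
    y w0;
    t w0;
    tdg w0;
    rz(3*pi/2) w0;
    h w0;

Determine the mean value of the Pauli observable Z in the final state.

The observable Z averages to 0. Key observation: gates 2-5 undo each other exactly, leaving only the rest of the circuit to track.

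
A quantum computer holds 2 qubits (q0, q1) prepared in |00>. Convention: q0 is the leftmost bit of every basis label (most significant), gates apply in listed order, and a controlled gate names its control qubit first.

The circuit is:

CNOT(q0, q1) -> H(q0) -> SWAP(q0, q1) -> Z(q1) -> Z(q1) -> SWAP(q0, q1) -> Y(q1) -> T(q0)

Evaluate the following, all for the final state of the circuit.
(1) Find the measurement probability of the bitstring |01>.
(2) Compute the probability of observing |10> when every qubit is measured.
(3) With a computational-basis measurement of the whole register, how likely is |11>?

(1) The probability of measuring |01> is 1/2. Key observation: the block from step 3 through step 6 cancels to the identity and can be dropped.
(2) The probability of measuring |10> is 0.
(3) A full measurement returns |11> with probability 1/2.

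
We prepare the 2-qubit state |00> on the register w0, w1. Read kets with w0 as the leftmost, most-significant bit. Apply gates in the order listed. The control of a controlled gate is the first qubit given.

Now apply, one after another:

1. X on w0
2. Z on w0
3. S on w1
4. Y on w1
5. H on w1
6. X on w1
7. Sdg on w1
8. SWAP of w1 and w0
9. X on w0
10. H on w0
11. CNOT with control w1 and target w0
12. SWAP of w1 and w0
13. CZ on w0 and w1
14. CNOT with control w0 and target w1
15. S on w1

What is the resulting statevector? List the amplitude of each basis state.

The final amplitudes are 0 on |00>, 0 on |01>, 1/2 - I/2 on |10>, 1/2 - I/2 on |11>.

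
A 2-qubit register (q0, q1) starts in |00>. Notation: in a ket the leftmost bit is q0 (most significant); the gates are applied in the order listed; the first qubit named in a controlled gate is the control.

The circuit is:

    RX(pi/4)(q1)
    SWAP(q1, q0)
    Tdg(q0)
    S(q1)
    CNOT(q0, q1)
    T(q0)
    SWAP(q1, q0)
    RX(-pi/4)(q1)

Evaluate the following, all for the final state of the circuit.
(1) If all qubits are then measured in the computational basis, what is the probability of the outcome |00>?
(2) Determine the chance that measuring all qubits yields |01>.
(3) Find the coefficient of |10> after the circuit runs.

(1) A full measurement returns |00> with probability sqrt(2)/4 + 3/8.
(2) The probability of measuring |01> is 1/8.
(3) The amplitude on |10> is 1/2 - sqrt(2)/4.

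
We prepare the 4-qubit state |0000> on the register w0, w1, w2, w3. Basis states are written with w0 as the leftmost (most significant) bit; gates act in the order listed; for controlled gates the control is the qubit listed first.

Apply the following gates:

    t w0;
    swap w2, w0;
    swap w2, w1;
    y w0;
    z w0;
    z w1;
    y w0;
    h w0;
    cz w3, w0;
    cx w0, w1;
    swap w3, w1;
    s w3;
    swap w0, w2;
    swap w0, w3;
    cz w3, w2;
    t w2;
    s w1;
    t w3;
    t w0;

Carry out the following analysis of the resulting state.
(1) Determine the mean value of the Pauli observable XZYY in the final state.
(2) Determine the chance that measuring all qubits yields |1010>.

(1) In the final state, XZYY has expectation 0.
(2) Outcome |1010> occurs with probability 1/2.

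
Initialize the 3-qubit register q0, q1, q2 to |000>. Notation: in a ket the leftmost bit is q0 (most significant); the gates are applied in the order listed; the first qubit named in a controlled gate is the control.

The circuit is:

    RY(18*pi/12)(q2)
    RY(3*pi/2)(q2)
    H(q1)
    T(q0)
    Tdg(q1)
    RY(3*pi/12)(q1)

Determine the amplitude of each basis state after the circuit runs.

The resulting statevector has amplitude sqrt(2)*(-sqrt(sqrt(2) + 2) - sqrt(2 - sqrt(2))*exp(3*I*pi/4))/4 on |001>, sqrt(2)*(-sqrt(2 - sqrt(2)) + sqrt(sqrt(2) + 2)*exp(3*I*pi/4))/4 on |011>, and 0 on every other basis state.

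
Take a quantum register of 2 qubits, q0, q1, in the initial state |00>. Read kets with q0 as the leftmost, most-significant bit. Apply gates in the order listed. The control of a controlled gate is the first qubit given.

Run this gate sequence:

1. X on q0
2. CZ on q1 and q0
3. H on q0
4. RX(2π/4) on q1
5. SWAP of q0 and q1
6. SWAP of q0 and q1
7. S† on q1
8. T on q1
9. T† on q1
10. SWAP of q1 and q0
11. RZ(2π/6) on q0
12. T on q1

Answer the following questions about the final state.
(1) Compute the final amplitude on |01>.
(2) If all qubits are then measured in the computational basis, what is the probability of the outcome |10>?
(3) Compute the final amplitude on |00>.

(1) |01> carries amplitude -exp(I*pi/12)/2 in the final state.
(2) A full measurement returns |10> with probability 1/4.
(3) The amplitude on |00> is -exp(5*I*pi/6)/2.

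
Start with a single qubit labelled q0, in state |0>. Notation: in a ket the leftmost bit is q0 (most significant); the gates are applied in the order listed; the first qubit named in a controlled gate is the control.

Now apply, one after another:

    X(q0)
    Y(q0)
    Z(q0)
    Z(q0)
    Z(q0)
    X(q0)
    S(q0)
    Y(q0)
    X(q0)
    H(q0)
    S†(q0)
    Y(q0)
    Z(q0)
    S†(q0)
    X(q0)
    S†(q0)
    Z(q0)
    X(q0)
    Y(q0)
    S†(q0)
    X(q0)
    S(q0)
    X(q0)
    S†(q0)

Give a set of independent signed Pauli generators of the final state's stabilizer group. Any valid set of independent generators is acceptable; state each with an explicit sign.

The final state is stabilized by the group generated by -X; other independent generating sets are equally valid.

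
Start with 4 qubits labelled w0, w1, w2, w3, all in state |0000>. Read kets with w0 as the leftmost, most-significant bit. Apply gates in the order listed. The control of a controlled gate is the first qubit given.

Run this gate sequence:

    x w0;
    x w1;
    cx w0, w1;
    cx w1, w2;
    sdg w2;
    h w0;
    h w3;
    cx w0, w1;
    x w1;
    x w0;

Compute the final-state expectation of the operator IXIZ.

The observable IXIZ averages to 0.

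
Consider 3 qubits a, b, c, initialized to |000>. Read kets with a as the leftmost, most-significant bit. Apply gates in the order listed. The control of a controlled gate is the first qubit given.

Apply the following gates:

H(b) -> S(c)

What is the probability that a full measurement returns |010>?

The probability of measuring |010> is 1/2.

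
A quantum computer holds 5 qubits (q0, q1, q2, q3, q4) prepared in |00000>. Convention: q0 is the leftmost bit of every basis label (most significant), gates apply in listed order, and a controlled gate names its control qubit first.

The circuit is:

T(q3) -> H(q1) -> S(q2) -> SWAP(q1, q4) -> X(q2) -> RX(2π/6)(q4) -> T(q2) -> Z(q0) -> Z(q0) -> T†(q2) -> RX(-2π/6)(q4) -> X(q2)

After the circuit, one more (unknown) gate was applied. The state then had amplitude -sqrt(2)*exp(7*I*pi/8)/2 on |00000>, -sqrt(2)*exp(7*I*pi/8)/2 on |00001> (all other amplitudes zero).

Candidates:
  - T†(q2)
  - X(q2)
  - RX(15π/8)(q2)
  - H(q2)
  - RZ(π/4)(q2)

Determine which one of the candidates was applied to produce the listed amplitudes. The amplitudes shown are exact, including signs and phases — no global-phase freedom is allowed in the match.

The applied gate was RZ(π/4)(q2).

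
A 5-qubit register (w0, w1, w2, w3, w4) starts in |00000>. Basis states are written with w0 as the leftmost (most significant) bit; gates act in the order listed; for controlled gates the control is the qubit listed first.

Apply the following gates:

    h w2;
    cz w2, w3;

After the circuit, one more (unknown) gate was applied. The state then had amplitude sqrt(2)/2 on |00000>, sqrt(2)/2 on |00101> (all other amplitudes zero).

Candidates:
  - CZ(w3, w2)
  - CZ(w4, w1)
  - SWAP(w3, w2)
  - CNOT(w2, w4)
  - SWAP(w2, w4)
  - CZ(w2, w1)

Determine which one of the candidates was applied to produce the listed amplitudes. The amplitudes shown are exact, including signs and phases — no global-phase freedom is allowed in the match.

The unique candidate consistent with the amplitudes is CNOT(w2, w4).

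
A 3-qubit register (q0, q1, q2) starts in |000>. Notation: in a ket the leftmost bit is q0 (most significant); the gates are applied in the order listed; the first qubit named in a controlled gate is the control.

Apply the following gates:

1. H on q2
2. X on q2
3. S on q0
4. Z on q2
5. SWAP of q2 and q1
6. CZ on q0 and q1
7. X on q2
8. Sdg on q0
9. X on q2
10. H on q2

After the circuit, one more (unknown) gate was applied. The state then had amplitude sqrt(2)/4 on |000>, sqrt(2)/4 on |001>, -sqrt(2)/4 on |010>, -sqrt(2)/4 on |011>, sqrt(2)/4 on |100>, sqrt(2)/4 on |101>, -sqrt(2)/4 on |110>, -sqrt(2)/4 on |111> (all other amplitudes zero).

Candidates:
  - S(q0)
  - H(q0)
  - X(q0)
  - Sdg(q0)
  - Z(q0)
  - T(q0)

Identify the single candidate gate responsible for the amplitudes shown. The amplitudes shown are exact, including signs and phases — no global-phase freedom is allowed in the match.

The unique candidate consistent with the amplitudes is H(q0).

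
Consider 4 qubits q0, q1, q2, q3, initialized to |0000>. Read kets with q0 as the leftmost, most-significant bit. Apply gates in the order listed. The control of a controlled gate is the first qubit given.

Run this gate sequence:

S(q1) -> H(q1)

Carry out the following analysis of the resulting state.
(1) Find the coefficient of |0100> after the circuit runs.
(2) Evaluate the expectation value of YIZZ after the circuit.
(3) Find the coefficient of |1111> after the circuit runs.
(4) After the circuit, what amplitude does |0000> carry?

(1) The amplitude on |0100> is sqrt(2)/2.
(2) The observable YIZZ averages to 0.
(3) |1111> carries amplitude 0 in the final state.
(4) The amplitude on |0000> is sqrt(2)/2.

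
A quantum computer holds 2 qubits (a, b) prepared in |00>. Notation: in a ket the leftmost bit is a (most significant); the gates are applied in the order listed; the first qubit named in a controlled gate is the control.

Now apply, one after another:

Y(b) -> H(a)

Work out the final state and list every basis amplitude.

The resulting statevector has amplitude 0 on |00>, sqrt(2)*I/2 on |01>, 0 on |10>, sqrt(2)*I/2 on |11>.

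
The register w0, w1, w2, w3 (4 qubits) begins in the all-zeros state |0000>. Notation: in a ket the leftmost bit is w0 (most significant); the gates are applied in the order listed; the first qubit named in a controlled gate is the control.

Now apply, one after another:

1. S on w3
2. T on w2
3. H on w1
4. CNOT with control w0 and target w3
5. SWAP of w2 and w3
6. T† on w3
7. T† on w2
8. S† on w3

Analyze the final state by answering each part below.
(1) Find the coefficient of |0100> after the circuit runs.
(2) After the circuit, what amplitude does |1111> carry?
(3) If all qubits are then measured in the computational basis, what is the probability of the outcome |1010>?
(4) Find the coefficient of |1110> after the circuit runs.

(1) The final state's coefficient on |0100> equals sqrt(2)/2.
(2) The final state's coefficient on |1111> equals 0.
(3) The probability of measuring |1010> is 0.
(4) |1110> carries amplitude 0 in the final state.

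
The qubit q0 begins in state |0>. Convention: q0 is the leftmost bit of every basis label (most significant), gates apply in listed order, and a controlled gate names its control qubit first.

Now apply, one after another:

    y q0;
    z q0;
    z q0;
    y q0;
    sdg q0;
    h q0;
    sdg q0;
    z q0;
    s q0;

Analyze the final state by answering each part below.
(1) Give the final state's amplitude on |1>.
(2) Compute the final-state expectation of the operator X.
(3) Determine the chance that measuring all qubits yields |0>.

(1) The final state's coefficient on |1> equals -sqrt(2)/2.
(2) The observable X averages to -1.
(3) A full measurement returns |0> with probability 1/2.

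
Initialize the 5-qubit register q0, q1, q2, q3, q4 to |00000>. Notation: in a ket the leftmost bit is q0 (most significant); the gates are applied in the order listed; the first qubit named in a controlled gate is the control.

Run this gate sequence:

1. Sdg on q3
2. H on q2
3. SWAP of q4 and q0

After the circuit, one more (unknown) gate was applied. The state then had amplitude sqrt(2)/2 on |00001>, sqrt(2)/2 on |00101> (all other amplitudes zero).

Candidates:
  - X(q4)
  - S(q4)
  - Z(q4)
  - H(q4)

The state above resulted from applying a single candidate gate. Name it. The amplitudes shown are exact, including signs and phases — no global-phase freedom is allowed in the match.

The applied gate was X(q4).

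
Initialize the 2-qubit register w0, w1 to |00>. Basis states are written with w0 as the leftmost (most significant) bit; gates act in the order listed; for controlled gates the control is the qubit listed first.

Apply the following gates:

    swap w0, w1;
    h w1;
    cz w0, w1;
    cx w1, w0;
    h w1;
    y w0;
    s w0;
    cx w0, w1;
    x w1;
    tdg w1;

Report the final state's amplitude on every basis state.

After the circuit, the state carries amplitude I/2 on |00>, -exp(I*pi/4)/2 on |01>, -1/2 on |10>, exp(3*I*pi/4)/2 on |11>.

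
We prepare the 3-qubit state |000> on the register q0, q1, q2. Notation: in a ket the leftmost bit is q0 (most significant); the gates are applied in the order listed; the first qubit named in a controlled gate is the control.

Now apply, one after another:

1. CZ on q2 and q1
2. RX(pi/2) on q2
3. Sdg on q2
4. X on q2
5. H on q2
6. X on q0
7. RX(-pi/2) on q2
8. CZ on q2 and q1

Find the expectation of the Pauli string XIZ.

The expectation value of XIZ is 0.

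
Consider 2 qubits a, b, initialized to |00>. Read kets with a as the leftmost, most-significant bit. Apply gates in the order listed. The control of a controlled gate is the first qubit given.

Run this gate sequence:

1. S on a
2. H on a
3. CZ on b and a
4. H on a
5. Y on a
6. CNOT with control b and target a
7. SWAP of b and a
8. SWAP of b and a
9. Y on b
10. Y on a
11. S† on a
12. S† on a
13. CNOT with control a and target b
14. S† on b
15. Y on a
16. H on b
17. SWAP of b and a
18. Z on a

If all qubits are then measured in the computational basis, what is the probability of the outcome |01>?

Outcome |01> occurs with probability 1/2.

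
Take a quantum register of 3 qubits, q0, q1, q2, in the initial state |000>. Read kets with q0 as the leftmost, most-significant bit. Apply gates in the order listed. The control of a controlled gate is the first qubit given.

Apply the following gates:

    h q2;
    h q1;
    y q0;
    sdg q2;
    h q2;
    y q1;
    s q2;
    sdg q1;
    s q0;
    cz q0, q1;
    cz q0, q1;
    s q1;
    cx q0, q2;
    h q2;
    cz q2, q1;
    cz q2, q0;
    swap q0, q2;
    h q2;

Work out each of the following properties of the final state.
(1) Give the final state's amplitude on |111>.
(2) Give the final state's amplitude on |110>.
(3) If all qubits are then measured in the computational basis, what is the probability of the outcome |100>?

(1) The amplitude on |111> is sqrt(2)*(-1 - I)/4. Key observation: the block from step 10 through step 11 cancels to the identity and can be dropped.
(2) The final state's coefficient on |110> equals sqrt(2)*(1 + I)/4.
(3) A full measurement returns |100> with probability 1/4.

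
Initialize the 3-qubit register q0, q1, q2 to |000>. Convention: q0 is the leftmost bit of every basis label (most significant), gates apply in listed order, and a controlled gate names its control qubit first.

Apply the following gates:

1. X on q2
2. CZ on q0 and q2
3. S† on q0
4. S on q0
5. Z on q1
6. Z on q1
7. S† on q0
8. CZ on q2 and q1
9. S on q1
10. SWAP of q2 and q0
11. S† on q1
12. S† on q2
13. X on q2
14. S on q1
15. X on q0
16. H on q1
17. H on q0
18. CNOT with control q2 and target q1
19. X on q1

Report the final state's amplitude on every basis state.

After the circuit, the state carries amplitude 0 on |000>, 1/2 on |001>, 0 on |010>, 1/2 on |011>, 0 on |100>, 1/2 on |101>, 0 on |110>, 1/2 on |111>. Key observation: the block from step 4 through step 7 cancels to the identity and can be dropped.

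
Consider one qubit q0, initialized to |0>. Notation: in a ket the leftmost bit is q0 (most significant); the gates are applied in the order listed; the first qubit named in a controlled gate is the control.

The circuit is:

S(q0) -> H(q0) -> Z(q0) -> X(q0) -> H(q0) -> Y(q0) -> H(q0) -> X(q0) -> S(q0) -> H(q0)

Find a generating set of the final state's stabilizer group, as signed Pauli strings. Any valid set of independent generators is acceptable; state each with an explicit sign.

The stabilizer group can be generated by -Y, among other valid generating sets.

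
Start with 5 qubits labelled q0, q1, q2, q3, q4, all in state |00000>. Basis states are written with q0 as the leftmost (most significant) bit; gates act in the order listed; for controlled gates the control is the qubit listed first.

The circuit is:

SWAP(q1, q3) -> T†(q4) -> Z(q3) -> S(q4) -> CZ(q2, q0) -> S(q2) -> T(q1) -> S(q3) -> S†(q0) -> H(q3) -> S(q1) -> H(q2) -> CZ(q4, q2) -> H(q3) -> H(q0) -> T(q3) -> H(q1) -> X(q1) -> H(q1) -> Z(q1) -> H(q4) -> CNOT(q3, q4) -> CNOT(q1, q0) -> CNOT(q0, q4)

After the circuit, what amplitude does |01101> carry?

|01101> carries amplitude 0 in the final state. Key observation: steps 17-20 multiply out to the identity, so the circuit reduces to the remaining gates.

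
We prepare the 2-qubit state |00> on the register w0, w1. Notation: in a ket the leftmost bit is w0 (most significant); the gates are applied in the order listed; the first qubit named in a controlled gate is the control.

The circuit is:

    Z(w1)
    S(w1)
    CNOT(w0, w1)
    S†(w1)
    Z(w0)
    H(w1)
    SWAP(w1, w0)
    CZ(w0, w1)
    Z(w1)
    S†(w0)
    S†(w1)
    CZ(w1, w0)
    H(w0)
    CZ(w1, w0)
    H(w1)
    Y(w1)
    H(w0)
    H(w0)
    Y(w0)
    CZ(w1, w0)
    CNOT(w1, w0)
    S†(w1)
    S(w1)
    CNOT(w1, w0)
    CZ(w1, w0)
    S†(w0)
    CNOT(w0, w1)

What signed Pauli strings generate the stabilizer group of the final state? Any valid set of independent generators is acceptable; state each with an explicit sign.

One valid set of independent stabilizer generators is -XI, -IX (any independent generating set of the same group is equally correct).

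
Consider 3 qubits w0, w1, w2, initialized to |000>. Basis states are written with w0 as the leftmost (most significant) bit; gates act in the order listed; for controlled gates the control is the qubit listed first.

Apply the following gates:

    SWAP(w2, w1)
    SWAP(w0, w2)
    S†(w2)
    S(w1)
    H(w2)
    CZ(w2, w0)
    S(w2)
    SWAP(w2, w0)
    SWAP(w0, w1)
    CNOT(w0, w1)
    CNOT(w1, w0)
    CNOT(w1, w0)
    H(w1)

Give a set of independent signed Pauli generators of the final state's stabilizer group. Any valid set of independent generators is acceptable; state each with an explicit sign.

One valid set of independent stabilizer generators is -IYI, +ZII, +IIZ (any independent generating set of the same group is equally correct). Key observation: gates 11-12 undo each other exactly, leaving only the rest of the circuit to track.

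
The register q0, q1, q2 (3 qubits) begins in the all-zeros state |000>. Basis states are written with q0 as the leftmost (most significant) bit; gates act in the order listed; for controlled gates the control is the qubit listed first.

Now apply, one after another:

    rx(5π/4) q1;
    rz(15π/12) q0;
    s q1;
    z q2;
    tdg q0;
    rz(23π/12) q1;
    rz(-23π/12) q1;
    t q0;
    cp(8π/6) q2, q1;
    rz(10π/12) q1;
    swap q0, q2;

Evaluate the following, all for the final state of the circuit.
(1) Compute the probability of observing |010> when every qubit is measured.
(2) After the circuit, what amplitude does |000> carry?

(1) A full measurement returns |010> with probability sqrt(2)/4 + 1/2. Key observation: steps 5-8 multiply out to the identity, so the circuit reduces to the remaining gates.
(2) The amplitude on |000> is -sqrt(2 - sqrt(2))*exp(23*I*pi/24)/2.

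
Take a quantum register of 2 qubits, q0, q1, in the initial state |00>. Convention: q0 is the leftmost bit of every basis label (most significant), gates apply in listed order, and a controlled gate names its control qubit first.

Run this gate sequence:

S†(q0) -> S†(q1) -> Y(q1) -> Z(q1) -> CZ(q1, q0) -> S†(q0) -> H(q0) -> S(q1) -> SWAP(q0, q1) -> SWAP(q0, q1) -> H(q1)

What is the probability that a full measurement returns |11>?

A full measurement returns |11> with probability 1/4.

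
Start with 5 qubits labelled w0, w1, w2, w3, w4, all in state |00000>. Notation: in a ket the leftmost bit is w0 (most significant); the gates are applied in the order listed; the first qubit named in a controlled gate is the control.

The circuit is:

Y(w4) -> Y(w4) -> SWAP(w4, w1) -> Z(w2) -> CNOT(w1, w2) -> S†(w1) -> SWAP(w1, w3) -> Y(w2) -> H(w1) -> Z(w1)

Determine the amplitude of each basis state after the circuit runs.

After the circuit, the state carries amplitude sqrt(2)*I/2 on |00100>, -sqrt(2)*I/2 on |01100>, and 0 on every other basis state.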